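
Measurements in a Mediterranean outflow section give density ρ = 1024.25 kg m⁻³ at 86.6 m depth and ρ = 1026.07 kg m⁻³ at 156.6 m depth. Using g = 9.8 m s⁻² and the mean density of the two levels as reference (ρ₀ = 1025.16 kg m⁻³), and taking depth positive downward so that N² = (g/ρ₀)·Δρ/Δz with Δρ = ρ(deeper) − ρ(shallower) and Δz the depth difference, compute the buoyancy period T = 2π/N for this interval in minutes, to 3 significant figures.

6.64 min

Δρ = 1026.07 − 1024.25 = 1.82 kg m⁻³ over Δz = 156.6 − 86.6 = 70 m.
N² = (9.8/1025.16) × (1.82/70) = 2.4855 × 10⁻⁴ s⁻².
N = √(2.4855 × 10⁻⁴) = 0.015765 rad s⁻¹, so T = 2π/N = 398.55 s = 6.6425 min ≈ 6.64 min.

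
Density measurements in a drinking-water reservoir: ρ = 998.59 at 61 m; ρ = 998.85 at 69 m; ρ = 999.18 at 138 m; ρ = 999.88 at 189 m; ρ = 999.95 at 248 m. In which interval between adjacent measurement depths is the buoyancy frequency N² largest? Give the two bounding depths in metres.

61–69 m

Compute the density gradient over each adjacent pair:
  61–69 m: Δρ/Δz = 0.26/8 = 0.033 kg m⁻⁴
  69–138 m: Δρ/Δz = 0.33/69 = 4.8 × 10⁻³ kg m⁻⁴
  138–189 m: Δρ/Δz = 0.70/51 = 0.014 kg m⁻⁴
  189–248 m: Δρ/Δz = 0.07/59 = 1.2 × 10⁻³ kg m⁻⁴
The largest gradient is in the 61–69 m interval — the pycnocline.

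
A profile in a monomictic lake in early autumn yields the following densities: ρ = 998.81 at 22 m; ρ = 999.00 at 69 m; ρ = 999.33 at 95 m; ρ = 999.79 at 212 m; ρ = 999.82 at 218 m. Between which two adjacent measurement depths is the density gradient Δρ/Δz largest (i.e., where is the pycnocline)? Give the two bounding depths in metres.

Compute the density gradient over each adjacent pair:
  22–69 m: Δρ/Δz = 0.19/47 = 4.0 × 10⁻³ kg m⁻⁴
  69–95 m: Δρ/Δz = 0.33/26 = 0.013 kg m⁻⁴
  95–212 m: Δρ/Δz = 0.46/117 = 3.9 × 10⁻³ kg m⁻⁴
  212–218 m: Δρ/Δz = 0.03/6 = 5.0 × 10⁻³ kg m⁻⁴
The largest gradient is in the 69–95 m interval — the pycnocline.

69–95 m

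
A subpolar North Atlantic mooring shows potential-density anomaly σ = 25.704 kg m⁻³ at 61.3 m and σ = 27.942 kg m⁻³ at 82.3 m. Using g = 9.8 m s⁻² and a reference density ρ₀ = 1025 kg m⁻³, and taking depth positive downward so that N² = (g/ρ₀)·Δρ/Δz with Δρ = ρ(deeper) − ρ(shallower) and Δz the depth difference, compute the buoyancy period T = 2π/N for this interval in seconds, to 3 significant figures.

Δρ = 1027.942 − 1025.704 = 2.238 kg m⁻³ over Δz = 82.3 − 61.3 = 21 m.
N² = (9.8/1025) × (2.238/21) = 1.0189 × 10⁻³ s⁻².
N = √(1.0189 × 10⁻³) = 0.031920 rad s⁻¹, so T = 2π/N = 196.84 s ≈ 197 s.

197 s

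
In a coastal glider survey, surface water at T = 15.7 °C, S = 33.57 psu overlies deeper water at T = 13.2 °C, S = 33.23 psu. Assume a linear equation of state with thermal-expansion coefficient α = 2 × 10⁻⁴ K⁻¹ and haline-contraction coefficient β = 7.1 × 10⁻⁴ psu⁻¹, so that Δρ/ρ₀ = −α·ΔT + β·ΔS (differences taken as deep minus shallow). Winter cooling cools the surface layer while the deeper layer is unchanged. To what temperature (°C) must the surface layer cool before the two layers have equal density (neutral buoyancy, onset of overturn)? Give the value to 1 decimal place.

Neutral buoyancy requires Δρ = 0, i.e. −α(T_deep − T_surf′) + β(S_deep − S_surf) = 0.
T_surf′ = T_deep − (β/α)·ΔS = 13.2 − (7.1 × 10⁻⁴/2 × 10⁻⁴)·(-0.34) = 14.407 °C.
Cooling required: 15.7 − (14.407) = 1.293 °C.

14.4 °C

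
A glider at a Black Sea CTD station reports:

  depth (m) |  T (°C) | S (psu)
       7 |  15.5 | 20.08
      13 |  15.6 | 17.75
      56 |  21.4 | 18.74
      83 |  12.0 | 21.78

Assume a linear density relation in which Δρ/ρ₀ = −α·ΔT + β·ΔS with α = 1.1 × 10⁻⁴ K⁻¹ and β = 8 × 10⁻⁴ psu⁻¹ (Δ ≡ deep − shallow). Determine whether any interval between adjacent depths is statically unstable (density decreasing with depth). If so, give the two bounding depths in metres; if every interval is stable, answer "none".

Evaluate Δρ/ρ₀ = −αΔT + βΔS across each adjacent pair:
  7–13 m: −αΔT+βΔS = −(1.1 × 10⁻⁴)(+0.1)+(8 × 10⁻⁴)(-2.33) = -1.9 × 10⁻³ → UNSTABLE
  13–56 m: −αΔT+βΔS = −(1.1 × 10⁻⁴)(+5.8)+(8 × 10⁻⁴)(+0.99) = 1.5 × 10⁻⁴ → stable
  56–83 m: −αΔT+βΔS = −(1.1 × 10⁻⁴)(-9.4)+(8 × 10⁻⁴)(+3.04) = 3.5 × 10⁻³ → stable
The 7–13 m interval has Δρ < 0: lighter water underlies denser water.

7–13 m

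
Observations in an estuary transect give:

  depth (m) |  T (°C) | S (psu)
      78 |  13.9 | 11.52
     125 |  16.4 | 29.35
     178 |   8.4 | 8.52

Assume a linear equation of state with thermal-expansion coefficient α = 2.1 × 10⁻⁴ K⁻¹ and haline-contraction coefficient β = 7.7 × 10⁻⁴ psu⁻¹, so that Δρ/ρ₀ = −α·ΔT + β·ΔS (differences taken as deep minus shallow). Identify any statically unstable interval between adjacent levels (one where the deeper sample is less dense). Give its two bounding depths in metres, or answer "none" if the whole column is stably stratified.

Evaluate Δρ/ρ₀ = −αΔT + βΔS across each adjacent pair:
  78–125 m: −αΔT+βΔS = −(2.1 × 10⁻⁴)(+2.5)+(7.7 × 10⁻⁴)(+17.83) = 0.013 → stable
  125–178 m: −αΔT+βΔS = −(2.1 × 10⁻⁴)(-8.0)+(7.7 × 10⁻⁴)(-20.83) = -0.014 → UNSTABLE
The 125–178 m interval has Δρ < 0: lighter water underlies denser water.

125–178 m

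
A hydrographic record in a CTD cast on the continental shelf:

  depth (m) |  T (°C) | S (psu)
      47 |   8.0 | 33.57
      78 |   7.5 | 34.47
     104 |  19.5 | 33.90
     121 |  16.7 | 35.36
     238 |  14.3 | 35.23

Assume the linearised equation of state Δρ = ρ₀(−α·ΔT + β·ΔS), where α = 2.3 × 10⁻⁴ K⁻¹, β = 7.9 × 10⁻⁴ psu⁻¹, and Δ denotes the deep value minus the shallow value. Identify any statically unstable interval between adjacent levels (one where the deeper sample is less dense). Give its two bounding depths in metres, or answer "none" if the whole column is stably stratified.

Evaluate Δρ/ρ₀ = −αΔT + βΔS across each adjacent pair:
  47–78 m: −αΔT+βΔS = −(2.3 × 10⁻⁴)(-0.5)+(7.9 × 10⁻⁴)(+0.90) = 8.3 × 10⁻⁴ → stable
  78–104 m: −αΔT+βΔS = −(2.3 × 10⁻⁴)(+12.0)+(7.9 × 10⁻⁴)(-0.57) = -3.2 × 10⁻³ → UNSTABLE
  104–121 m: −αΔT+βΔS = −(2.3 × 10⁻⁴)(-2.8)+(7.9 × 10⁻⁴)(+1.46) = 1.8 × 10⁻³ → stable
  121–238 m: −αΔT+βΔS = −(2.3 × 10⁻⁴)(-2.4)+(7.9 × 10⁻⁴)(-0.13) = 4.5 × 10⁻⁴ → stable
The 78–104 m interval has Δρ < 0: lighter water underlies denser water.

78–104 m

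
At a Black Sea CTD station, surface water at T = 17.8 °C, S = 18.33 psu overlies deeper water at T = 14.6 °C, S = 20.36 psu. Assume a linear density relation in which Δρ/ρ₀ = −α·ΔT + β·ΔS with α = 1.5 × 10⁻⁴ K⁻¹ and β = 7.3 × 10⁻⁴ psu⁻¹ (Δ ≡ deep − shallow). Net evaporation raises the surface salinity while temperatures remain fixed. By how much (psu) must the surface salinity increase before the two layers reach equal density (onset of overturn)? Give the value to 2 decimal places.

2.69 psu

Neutral buoyancy requires −α(T_deep − T_surf) + β(S_deep − S_surf′) = 0.
S_surf′ = S_deep − (α/β)·ΔT = 20.36 − (1.5 × 10⁻⁴/7.3 × 10⁻⁴)·(-3.2) = 21.0175 psu.
Increase required: 21.0175 − 18.33 = 2.6875 psu.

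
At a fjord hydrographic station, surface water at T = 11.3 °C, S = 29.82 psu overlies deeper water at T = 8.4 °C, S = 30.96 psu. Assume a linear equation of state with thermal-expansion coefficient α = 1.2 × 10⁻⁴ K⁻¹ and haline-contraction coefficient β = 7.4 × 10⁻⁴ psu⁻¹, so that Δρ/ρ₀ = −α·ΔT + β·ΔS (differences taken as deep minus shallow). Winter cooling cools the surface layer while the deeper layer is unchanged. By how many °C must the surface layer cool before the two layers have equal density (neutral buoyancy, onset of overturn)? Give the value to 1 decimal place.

Neutral buoyancy requires Δρ = 0, i.e. −α(T_deep − T_surf′) + β(S_deep − S_surf) = 0.
T_surf′ = T_deep − (β/α)·ΔS = 8.4 − (7.4 × 10⁻⁴/1.2 × 10⁻⁴)·(+1.14) = 1.370 °C.
Cooling required: 11.3 − (1.370) = 9.930 °C.

9.9 °C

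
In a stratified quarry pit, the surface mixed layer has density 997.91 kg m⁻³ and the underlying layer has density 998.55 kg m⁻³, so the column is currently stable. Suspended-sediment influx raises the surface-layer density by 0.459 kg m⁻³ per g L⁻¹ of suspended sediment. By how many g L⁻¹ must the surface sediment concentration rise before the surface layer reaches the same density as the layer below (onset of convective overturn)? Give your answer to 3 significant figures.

Density deficit of the surface layer: 998.55 − 997.91 = 0.64 kg m⁻³.
Required change = 0.64 / 0.459 = 1.39 g L⁻¹.

1.39 g L⁻¹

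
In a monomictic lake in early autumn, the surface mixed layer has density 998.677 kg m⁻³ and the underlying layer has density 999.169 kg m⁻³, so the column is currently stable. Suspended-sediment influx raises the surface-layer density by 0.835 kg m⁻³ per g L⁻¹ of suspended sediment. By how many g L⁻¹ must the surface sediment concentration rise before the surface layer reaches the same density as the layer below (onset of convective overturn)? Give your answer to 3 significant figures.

0.589 g L⁻¹

Density deficit of the surface layer: 999.169 − 998.677 = 0.492 kg m⁻³.
Required change = 0.492 / 0.835 = 0.589 g L⁻¹.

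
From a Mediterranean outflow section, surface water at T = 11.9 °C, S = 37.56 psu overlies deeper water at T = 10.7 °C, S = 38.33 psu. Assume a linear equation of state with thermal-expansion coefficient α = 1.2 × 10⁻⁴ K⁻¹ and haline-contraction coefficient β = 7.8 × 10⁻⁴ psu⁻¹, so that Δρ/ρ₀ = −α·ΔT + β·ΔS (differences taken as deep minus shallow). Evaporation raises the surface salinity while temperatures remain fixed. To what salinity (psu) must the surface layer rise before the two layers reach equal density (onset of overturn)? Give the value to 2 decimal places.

38.51 psu

Neutral buoyancy requires −α(T_deep − T_surf) + β(S_deep − S_surf′) = 0.
S_surf′ = S_deep − (α/β)·ΔT = 38.33 − (1.2 × 10⁻⁴/7.8 × 10⁻⁴)·(-1.2) = 38.5146 psu.
Increase required: 38.5146 − 37.56 = 0.9546 psu.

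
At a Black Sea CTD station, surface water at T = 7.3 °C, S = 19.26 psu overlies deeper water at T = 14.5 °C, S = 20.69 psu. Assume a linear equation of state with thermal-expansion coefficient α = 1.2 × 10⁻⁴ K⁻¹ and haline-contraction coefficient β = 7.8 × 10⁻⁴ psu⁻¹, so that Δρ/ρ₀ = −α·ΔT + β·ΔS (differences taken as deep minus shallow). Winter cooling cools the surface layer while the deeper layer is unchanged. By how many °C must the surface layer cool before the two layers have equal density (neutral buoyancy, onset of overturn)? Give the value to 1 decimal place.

2.1 °C

Neutral buoyancy requires Δρ = 0, i.e. −α(T_deep − T_surf′) + β(S_deep − S_surf) = 0.
T_surf′ = T_deep − (β/α)·ΔS = 14.5 − (7.8 × 10⁻⁴/1.2 × 10⁻⁴)·(+1.43) = 5.205 °C.
Cooling required: 7.3 − (5.205) = 2.095 °C.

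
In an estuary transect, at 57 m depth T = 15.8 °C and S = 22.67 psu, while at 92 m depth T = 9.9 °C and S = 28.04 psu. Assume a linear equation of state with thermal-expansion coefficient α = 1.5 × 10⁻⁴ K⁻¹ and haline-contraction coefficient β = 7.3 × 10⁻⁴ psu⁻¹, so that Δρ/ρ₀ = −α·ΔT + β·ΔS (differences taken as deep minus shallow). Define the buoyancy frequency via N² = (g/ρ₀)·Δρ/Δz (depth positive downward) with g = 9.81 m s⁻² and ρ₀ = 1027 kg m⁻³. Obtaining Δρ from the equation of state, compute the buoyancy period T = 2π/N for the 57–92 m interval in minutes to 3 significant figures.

ΔT = -5.9 K, ΔS = +5.37 psu (deep − shallow).
Δρ/ρ₀ = −αΔT + βΔS = 8.85 × 10⁻⁴ + 3.9201 × 10⁻³ = 4.8051 × 10⁻³, so Δρ ≈ 4.935 kg m⁻³.
N² = (g/ρ₀)·Δρ/Δz = g·(Δρ/ρ₀)/Δz = 9.81 × 4.8051 × 10⁻³ / 35 = 1.3468 × 10⁻³ s⁻².
N = √(1.3468 × 10⁻³) = 0.036699 rad s⁻¹ → T = 2π/N = 171.21 s = 2.8535 min ≈ 2.85 min.

2.85 min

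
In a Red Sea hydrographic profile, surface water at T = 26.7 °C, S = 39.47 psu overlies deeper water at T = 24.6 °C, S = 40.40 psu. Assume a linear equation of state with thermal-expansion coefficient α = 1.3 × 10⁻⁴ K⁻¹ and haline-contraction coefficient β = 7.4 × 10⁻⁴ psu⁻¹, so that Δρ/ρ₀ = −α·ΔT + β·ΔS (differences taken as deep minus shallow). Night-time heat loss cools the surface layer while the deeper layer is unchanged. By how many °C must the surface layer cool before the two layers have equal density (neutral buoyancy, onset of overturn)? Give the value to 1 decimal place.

Neutral buoyancy requires Δρ = 0, i.e. −α(T_deep − T_surf′) + β(S_deep − S_surf) = 0.
T_surf′ = T_deep − (β/α)·ΔS = 24.6 − (7.4 × 10⁻⁴/1.3 × 10⁻⁴)·(+0.93) = 19.306 °C.
Cooling required: 26.7 − (19.306) = 7.394 °C.

7.4 °C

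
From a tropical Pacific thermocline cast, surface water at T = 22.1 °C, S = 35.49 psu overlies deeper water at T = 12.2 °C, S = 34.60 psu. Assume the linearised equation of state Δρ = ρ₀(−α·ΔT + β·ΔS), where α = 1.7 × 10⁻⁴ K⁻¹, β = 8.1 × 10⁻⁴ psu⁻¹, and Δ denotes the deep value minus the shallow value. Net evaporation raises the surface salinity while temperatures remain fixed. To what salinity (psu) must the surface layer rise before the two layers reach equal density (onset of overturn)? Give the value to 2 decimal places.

36.68 psu

Neutral buoyancy requires −α(T_deep − T_surf) + β(S_deep − S_surf′) = 0.
S_surf′ = S_deep − (α/β)·ΔT = 34.60 − (1.7 × 10⁻⁴/8.1 × 10⁻⁴)·(-9.9) = 36.6778 psu.
Increase required: 36.6778 − 35.49 = 1.1878 psu.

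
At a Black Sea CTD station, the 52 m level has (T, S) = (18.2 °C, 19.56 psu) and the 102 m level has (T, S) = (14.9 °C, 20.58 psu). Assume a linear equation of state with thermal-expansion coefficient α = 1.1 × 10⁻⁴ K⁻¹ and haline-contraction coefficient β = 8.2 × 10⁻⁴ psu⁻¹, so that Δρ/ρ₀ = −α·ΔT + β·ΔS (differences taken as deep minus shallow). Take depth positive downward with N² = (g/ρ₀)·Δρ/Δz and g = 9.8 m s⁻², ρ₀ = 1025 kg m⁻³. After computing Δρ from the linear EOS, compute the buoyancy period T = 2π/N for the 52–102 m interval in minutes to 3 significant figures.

ΔT = -3.3 K, ΔS = +1.02 psu (deep − shallow).
Δρ/ρ₀ = −αΔT + βΔS = 3.63 × 10⁻⁴ + 8.364 × 10⁻⁴ = 1.1994 × 10⁻³, so Δρ ≈ 1.229 kg m⁻³.
N² = (g/ρ₀)·Δρ/Δz = g·(Δρ/ρ₀)/Δz = 9.8 × 1.1994 × 10⁻³ / 50 = 2.3508 × 10⁻⁴ s⁻².
N = √(2.3508 × 10⁻⁴) = 0.015332 rad s⁻¹ → T = 2π/N = 409.81 s = 6.8302 min ≈ 6.83 min.

6.83 min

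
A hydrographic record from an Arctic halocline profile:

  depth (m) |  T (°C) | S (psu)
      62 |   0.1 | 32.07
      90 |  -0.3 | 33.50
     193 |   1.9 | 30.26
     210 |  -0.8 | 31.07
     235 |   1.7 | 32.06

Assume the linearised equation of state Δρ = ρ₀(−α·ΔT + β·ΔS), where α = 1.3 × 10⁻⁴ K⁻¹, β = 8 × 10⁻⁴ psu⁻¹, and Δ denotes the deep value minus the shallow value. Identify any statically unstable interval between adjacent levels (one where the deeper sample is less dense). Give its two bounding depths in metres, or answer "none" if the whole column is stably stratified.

90–193 m

Evaluate Δρ/ρ₀ = −αΔT + βΔS across each adjacent pair:
  62–90 m: −αΔT+βΔS = −(1.3 × 10⁻⁴)(-0.4)+(8 × 10⁻⁴)(+1.43) = 1.2 × 10⁻³ → stable
  90–193 m: −αΔT+βΔS = −(1.3 × 10⁻⁴)(+2.2)+(8 × 10⁻⁴)(-3.24) = -2.9 × 10⁻³ → UNSTABLE
  193–210 m: −αΔT+βΔS = −(1.3 × 10⁻⁴)(-2.7)+(8 × 10⁻⁴)(+0.81) = 1.0 × 10⁻³ → stable
  210–235 m: −αΔT+βΔS = −(1.3 × 10⁻⁴)(+2.5)+(8 × 10⁻⁴)(+0.99) = 4.7 × 10⁻⁴ → stable
The 90–193 m interval has Δρ < 0: lighter water underlies denser water.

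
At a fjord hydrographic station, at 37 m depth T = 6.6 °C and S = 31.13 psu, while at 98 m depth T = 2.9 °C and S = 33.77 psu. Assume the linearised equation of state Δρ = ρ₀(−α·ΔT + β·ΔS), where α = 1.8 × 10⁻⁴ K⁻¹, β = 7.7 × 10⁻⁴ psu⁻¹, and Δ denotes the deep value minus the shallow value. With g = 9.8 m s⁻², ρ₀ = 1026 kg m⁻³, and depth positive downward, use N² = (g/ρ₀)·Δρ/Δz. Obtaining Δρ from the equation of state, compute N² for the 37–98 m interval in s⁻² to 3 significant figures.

4.34 × 10⁻⁴ s⁻²

ΔT = -3.7 K, ΔS = +2.64 psu (deep − shallow).
Δρ/ρ₀ = −αΔT + βΔS = 6.66 × 10⁻⁴ + 2.0328 × 10⁻³ = 2.6988 × 10⁻³, so Δρ ≈ 2.769 kg m⁻³.
N² = (g/ρ₀)·Δρ/Δz = g·(Δρ/ρ₀)/Δz = 9.8 × 2.6988 × 10⁻³ / 61 = 4.3358 × 10⁻⁴ s⁻² ≈ 4.34 × 10⁻⁴ s⁻².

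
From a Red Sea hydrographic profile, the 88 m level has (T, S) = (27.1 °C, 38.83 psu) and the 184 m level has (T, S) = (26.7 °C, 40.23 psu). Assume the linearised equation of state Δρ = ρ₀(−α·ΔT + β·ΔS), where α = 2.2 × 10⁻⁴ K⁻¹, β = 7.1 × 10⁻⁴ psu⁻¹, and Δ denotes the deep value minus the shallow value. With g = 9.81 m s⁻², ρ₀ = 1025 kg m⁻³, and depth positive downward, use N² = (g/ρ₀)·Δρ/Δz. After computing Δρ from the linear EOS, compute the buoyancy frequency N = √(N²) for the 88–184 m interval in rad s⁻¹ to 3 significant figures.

0.0105 rad s⁻¹

ΔT = -0.4 K, ΔS = +1.40 psu (deep − shallow).
Δρ/ρ₀ = −αΔT + βΔS = 8.80 × 10⁻⁵ + 9.94 × 10⁻⁴ = 1.082 × 10⁻³, so Δρ ≈ 1.109 kg m⁻³.
N² = (g/ρ₀)·Δρ/Δz = g·(Δρ/ρ₀)/Δz = 9.81 × 1.082 × 10⁻³ / 96 = 1.1057 × 10⁻⁴ s⁻².
N = √(1.1057 × 10⁻⁴) = 0.010515 rad s⁻¹ ≈ 0.0105 rad s⁻¹.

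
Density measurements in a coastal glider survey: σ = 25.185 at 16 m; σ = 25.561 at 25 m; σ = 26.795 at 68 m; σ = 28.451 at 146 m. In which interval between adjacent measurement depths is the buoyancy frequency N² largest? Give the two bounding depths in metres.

16–25 m

Compute the density gradient over each adjacent pair:
  16–25 m: Δρ/Δz = 0.376/9 = 0.042 kg m⁻⁴
  25–68 m: Δρ/Δz = 1.234/43 = 0.029 kg m⁻⁴
  68–146 m: Δρ/Δz = 1.656/78 = 0.021 kg m⁻⁴
The largest gradient is in the 16–25 m interval — the pycnocline.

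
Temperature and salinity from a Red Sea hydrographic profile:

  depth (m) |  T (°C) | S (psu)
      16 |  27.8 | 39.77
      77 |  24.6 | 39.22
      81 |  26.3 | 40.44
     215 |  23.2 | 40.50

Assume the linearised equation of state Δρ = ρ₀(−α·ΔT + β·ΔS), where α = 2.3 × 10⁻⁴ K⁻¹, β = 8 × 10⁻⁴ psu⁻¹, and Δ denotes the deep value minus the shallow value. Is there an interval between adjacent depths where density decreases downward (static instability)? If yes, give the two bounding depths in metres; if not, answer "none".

none

Evaluate Δρ/ρ₀ = −αΔT + βΔS across each adjacent pair:
  16–77 m: −αΔT+βΔS = −(2.3 × 10⁻⁴)(-3.2)+(8 × 10⁻⁴)(-0.55) = 3.0 × 10⁻⁴ → stable
  77–81 m: −αΔT+βΔS = −(2.3 × 10⁻⁴)(+1.7)+(8 × 10⁻⁴)(+1.22) = 5.9 × 10⁻⁴ → stable
  81–215 m: −αΔT+βΔS = −(2.3 × 10⁻⁴)(-3.1)+(8 × 10⁻⁴)(+0.06) = 7.6 × 10⁻⁴ → stable
Every interval has Δρ > 0: the column is stably stratified throughout.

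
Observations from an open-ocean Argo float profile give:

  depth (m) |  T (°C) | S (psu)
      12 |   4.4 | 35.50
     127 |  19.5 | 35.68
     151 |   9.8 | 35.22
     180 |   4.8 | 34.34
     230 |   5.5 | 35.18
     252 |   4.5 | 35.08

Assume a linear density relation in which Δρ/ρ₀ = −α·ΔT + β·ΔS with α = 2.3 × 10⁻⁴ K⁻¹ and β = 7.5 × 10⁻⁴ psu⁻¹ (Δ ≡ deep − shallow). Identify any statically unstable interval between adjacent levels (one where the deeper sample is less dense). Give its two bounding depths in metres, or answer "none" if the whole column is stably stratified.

Evaluate Δρ/ρ₀ = −αΔT + βΔS across each adjacent pair:
  12–127 m: −αΔT+βΔS = −(2.3 × 10⁻⁴)(+15.1)+(7.5 × 10⁻⁴)(+0.18) = -3.3 × 10⁻³ → UNSTABLE
  127–151 m: −αΔT+βΔS = −(2.3 × 10⁻⁴)(-9.7)+(7.5 × 10⁻⁴)(-0.46) = 1.9 × 10⁻³ → stable
  151–180 m: −αΔT+βΔS = −(2.3 × 10⁻⁴)(-5.0)+(7.5 × 10⁻⁴)(-0.88) = 4.9 × 10⁻⁴ → stable
  180–230 m: −αΔT+βΔS = −(2.3 × 10⁻⁴)(+0.7)+(7.5 × 10⁻⁴)(+0.84) = 4.7 × 10⁻⁴ → stable
  230–252 m: −αΔT+βΔS = −(2.3 × 10⁻⁴)(-1.0)+(7.5 × 10⁻⁴)(-0.10) = 1.5 × 10⁻⁴ → stable
The 12–127 m interval has Δρ < 0: lighter water underlies denser water.

12–127 m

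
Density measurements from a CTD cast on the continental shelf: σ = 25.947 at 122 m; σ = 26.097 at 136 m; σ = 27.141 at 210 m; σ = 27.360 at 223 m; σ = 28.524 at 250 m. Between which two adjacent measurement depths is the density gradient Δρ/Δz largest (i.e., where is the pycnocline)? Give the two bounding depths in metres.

223–250 m

Compute the density gradient over each adjacent pair:
  122–136 m: Δρ/Δz = 0.150/14 = 0.011 kg m⁻⁴
  136–210 m: Δρ/Δz = 1.044/74 = 0.014 kg m⁻⁴
  210–223 m: Δρ/Δz = 0.219/13 = 0.017 kg m⁻⁴
  223–250 m: Δρ/Δz = 1.164/27 = 0.043 kg m⁻⁴
The largest gradient is in the 223–250 m interval — the pycnocline.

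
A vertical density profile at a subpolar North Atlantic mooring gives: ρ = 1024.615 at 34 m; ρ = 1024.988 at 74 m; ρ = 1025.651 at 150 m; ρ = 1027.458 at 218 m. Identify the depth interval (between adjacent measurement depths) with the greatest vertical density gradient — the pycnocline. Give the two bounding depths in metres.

Compute the density gradient over each adjacent pair:
  34–74 m: Δρ/Δz = 0.373/40 = 9.3 × 10⁻³ kg m⁻⁴
  74–150 m: Δρ/Δz = 0.663/76 = 8.7 × 10⁻³ kg m⁻⁴
  150–218 m: Δρ/Δz = 1.807/68 = 0.027 kg m⁻⁴
The largest gradient is in the 150–218 m interval — the pycnocline.

150–218 m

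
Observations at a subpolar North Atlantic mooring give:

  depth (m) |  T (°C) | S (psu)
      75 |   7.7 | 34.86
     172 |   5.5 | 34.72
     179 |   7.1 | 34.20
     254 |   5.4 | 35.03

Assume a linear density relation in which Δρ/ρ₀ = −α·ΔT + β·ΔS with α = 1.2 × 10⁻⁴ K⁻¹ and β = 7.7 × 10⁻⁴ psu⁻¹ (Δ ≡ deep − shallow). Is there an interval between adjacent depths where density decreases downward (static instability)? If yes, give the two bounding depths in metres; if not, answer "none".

172–179 m

Evaluate Δρ/ρ₀ = −αΔT + βΔS across each adjacent pair:
  75–172 m: −αΔT+βΔS = −(1.2 × 10⁻⁴)(-2.2)+(7.7 × 10⁻⁴)(-0.14) = 1.6 × 10⁻⁴ → stable
  172–179 m: −αΔT+βΔS = −(1.2 × 10⁻⁴)(+1.6)+(7.7 × 10⁻⁴)(-0.52) = -5.9 × 10⁻⁴ → UNSTABLE
  179–254 m: −αΔT+βΔS = −(1.2 × 10⁻⁴)(-1.7)+(7.7 × 10⁻⁴)(+0.83) = 8.4 × 10⁻⁴ → stable
The 172–179 m interval has Δρ < 0: lighter water underlies denser water.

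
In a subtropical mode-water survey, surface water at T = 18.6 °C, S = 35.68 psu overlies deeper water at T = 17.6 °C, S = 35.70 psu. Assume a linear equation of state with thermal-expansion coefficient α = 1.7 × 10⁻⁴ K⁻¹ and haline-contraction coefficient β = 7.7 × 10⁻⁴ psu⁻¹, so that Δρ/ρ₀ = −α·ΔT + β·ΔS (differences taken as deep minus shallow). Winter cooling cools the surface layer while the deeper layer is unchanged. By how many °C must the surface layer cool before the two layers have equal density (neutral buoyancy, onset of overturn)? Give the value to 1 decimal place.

1.1 °C

Neutral buoyancy requires Δρ = 0, i.e. −α(T_deep − T_surf′) + β(S_deep − S_surf) = 0.
T_surf′ = T_deep − (β/α)·ΔS = 17.6 − (7.7 × 10⁻⁴/1.7 × 10⁻⁴)·(+0.02) = 17.509 °C.
Cooling required: 18.6 − (17.509) = 1.091 °C.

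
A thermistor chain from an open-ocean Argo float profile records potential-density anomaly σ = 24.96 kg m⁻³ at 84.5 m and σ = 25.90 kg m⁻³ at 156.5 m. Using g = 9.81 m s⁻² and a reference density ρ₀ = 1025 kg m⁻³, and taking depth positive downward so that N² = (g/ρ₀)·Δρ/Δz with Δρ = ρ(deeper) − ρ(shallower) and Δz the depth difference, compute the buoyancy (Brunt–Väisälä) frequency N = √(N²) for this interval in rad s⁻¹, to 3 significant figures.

0.0112 rad s⁻¹

Δρ = 1025.90 − 1024.96 = 0.94 kg m⁻³ over Δz = 156.5 − 84.5 = 72 m.
N² = (9.81/1025) × (0.94/72) = 1.2495 × 10⁻⁴ s⁻².
N = √(1.2495 × 10⁻⁴) = 0.011178 rad s⁻¹ ≈ 0.0112 rad s⁻¹.
Since Δρ > 0 the layer is stably stratified.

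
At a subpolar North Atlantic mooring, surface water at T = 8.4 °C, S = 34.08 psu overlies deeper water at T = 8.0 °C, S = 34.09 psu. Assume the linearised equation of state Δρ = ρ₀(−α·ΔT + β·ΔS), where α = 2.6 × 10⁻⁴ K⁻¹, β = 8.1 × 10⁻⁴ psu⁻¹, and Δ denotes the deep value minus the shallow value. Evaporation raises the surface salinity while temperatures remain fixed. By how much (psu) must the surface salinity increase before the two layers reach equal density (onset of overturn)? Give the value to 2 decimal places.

Neutral buoyancy requires −α(T_deep − T_surf) + β(S_deep − S_surf′) = 0.
S_surf′ = S_deep − (α/β)·ΔT = 34.09 − (2.6 × 10⁻⁴/8.1 × 10⁻⁴)·(-0.4) = 34.2184 psu.
Increase required: 34.2184 − 34.08 = 0.1384 psu.

0.14 psu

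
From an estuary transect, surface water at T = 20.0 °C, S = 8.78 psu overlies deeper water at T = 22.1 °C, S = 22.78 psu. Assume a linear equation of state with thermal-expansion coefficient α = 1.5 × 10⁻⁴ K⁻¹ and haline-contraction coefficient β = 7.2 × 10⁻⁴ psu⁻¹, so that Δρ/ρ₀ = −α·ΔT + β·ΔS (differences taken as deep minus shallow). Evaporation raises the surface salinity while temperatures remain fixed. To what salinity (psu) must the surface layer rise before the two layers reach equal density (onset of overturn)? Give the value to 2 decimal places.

Neutral buoyancy requires −α(T_deep − T_surf) + β(S_deep − S_surf′) = 0.
S_surf′ = S_deep − (α/β)·ΔT = 22.78 − (1.5 × 10⁻⁴/7.2 × 10⁻⁴)·(+2.1) = 22.3425 psu.
Increase required: 22.3425 − 8.78 = 13.5625 psu.

22.34 psu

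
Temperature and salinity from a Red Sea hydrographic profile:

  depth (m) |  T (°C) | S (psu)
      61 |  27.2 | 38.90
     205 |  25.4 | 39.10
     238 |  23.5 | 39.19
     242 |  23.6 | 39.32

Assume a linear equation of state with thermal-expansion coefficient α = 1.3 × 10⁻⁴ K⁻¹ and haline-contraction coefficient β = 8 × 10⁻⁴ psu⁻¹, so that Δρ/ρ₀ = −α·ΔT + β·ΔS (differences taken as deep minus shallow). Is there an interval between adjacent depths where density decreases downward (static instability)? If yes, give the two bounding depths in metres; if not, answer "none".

Evaluate Δρ/ρ₀ = −αΔT + βΔS across each adjacent pair:
  61–205 m: −αΔT+βΔS = −(1.3 × 10⁻⁴)(-1.8)+(8 × 10⁻⁴)(+0.20) = 3.9 × 10⁻⁴ → stable
  205–238 m: −αΔT+βΔS = −(1.3 × 10⁻⁴)(-1.9)+(8 × 10⁻⁴)(+0.09) = 3.2 × 10⁻⁴ → stable
  238–242 m: −αΔT+βΔS = −(1.3 × 10⁻⁴)(+0.1)+(8 × 10⁻⁴)(+0.13) = 9.1 × 10⁻⁵ → stable
Every interval has Δρ > 0: the column is stably stratified throughout.

none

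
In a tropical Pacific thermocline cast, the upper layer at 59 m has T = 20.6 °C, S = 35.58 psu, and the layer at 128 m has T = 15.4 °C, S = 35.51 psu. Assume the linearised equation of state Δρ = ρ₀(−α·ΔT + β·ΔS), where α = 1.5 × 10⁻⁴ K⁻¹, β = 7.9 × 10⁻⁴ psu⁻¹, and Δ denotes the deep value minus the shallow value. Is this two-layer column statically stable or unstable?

ΔT = 15.4 − 20.6 = -5.2 K and ΔS = 35.51 − 35.58 = -0.07 psu (deep − shallow).
−αΔT = 7.80 × 10⁻⁴; βΔS = -5.53 × 10⁻⁵; sum Δρ/ρ₀ = 7.247 × 10⁻⁴.
Δρ/ρ₀ > 0, so Δρ > 0: deeper water is denser → statically stable.

stable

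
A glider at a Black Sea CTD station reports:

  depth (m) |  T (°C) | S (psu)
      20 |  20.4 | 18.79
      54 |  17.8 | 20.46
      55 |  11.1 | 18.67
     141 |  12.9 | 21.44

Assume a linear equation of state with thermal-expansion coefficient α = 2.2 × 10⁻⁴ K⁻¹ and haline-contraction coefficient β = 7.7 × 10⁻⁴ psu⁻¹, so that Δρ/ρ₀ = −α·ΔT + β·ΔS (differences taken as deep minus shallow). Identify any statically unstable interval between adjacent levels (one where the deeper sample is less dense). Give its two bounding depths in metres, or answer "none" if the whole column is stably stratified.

none

Evaluate Δρ/ρ₀ = −αΔT + βΔS across each adjacent pair:
  20–54 m: −αΔT+βΔS = −(2.2 × 10⁻⁴)(-2.6)+(7.7 × 10⁻⁴)(+1.67) = 1.9 × 10⁻³ → stable
  54–55 m: −αΔT+βΔS = −(2.2 × 10⁻⁴)(-6.7)+(7.7 × 10⁻⁴)(-1.79) = 9.6 × 10⁻⁵ → stable
  55–141 m: −αΔT+βΔS = −(2.2 × 10⁻⁴)(+1.8)+(7.7 × 10⁻⁴)(+2.77) = 1.7 × 10⁻³ → stable
Every interval has Δρ > 0: the column is stably stratified throughout.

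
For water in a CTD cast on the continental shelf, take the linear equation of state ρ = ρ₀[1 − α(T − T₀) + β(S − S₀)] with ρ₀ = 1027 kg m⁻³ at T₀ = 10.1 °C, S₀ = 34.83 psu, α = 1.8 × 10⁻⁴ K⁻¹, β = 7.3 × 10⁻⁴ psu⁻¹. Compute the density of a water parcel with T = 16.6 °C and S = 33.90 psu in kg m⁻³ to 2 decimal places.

1025.10 kg m⁻³

T − T₀ = +6.5 K, S − S₀ = -0.93 psu.
Bracket = 1 − α·(+6.5) + β·(-0.93) = 1 + (-1.8489 × 10⁻³) = 0.9981511.
ρ = 1027 × 0.9981511 = 1025.10 kg m⁻³.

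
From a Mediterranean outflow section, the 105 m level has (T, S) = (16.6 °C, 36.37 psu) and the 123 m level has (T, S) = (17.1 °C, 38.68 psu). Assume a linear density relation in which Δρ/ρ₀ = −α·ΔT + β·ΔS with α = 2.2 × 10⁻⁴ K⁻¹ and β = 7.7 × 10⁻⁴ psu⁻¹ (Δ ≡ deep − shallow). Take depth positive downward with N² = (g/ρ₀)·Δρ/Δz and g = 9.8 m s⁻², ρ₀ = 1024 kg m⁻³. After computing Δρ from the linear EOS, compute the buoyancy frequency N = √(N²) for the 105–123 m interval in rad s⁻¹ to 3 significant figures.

ΔT = +0.5 K, ΔS = +2.31 psu (deep − shallow).
Δρ/ρ₀ = −αΔT + βΔS = -1.10 × 10⁻⁴ + 1.7787 × 10⁻³ = 1.6687 × 10⁻³, so Δρ ≈ 1.709 kg m⁻³.
N² = (g/ρ₀)·Δρ/Δz = g·(Δρ/ρ₀)/Δz = 9.8 × 1.6687 × 10⁻³ / 18 = 9.0851 × 10⁻⁴ s⁻².
N = √(9.0851 × 10⁻⁴) = 0.030141 rad s⁻¹ ≈ 0.0301 rad s⁻¹.

0.0301 rad s⁻¹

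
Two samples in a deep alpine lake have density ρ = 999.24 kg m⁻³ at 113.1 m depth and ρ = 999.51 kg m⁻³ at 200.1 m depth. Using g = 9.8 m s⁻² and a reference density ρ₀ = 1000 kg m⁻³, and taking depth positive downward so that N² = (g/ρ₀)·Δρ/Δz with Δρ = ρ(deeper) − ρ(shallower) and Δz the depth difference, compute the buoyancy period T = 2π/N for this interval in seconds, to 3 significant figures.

Δρ = 999.51 − 999.24 = 0.27 kg m⁻³ over Δz = 200.1 − 113.1 = 87 m.
N² = (9.8/1000) × (0.27/87) = 3.0414 × 10⁻⁵ s⁻².
N = √(3.0414 × 10⁻⁵) = 5.5149 × 10⁻³ rad s⁻¹, so T = 2π/N = 1.1393 × 10³ s ≈ 1.14 × 10³ s.

1.14 × 10³ s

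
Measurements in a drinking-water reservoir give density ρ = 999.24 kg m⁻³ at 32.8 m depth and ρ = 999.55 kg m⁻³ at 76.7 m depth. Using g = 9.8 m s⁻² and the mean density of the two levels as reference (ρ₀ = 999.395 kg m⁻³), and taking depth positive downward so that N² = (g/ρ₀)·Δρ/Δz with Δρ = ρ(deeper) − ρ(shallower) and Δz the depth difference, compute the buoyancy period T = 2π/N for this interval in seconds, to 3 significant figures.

755 s

Δρ = 999.55 − 999.24 = 0.31 kg m⁻³ over Δz = 76.7 − 32.8 = 43.9 m.
N² = (9.8/999.395) × (0.31/43.9) = 6.9245 × 10⁻⁵ s⁻².
N = √(6.9245 × 10⁻⁵) = 8.3214 × 10⁻³ rad s⁻¹, so T = 2π/N = 755.06 s ≈ 755 s.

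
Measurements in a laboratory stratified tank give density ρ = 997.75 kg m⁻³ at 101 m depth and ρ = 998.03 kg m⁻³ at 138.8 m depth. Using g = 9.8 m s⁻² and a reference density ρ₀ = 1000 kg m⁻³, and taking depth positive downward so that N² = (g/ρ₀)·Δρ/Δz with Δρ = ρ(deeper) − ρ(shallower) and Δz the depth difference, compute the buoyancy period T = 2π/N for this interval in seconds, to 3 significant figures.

737 s

Δρ = 998.03 − 997.75 = 0.28 kg m⁻³ over Δz = 138.8 − 101 = 37.8 m.
N² = (9.8/1000) × (0.28/37.8) = 7.2593 × 10⁻⁵ s⁻².
N = √(7.2593 × 10⁻⁵) = 8.5202 × 10⁻³ rad s⁻¹, so T = 2π/N = 737.45 s ≈ 737 s.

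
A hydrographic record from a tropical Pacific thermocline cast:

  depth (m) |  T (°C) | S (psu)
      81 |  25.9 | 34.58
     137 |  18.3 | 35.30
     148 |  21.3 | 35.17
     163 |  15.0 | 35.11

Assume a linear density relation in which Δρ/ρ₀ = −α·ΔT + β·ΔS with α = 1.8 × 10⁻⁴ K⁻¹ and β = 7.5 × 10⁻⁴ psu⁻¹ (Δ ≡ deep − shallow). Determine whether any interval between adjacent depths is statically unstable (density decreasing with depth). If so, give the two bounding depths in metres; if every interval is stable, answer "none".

Evaluate Δρ/ρ₀ = −αΔT + βΔS across each adjacent pair:
  81–137 m: −αΔT+βΔS = −(1.8 × 10⁻⁴)(-7.6)+(7.5 × 10⁻⁴)(+0.72) = 1.9 × 10⁻³ → stable
  137–148 m: −αΔT+βΔS = −(1.8 × 10⁻⁴)(+3.0)+(7.5 × 10⁻⁴)(-0.13) = -6.4 × 10⁻⁴ → UNSTABLE
  148–163 m: −αΔT+βΔS = −(1.8 × 10⁻⁴)(-6.3)+(7.5 × 10⁻⁴)(-0.06) = 1.1 × 10⁻³ → stable
The 137–148 m interval has Δρ < 0: lighter water underlies denser water.

137–148 m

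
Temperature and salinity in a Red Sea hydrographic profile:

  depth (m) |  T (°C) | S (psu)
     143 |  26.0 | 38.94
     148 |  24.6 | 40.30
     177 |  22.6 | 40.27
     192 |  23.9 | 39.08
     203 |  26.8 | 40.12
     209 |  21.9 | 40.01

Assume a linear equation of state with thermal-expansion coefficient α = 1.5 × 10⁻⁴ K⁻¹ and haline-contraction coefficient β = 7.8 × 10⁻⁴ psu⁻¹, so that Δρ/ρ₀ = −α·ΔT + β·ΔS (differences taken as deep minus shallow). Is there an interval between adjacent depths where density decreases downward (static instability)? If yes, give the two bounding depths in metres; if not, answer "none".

Evaluate Δρ/ρ₀ = −αΔT + βΔS across each adjacent pair:
  143–148 m: −αΔT+βΔS = −(1.5 × 10⁻⁴)(-1.4)+(7.8 × 10⁻⁴)(+1.36) = 1.3 × 10⁻³ → stable
  148–177 m: −αΔT+βΔS = −(1.5 × 10⁻⁴)(-2.0)+(7.8 × 10⁻⁴)(-0.03) = 2.8 × 10⁻⁴ → stable
  177–192 m: −αΔT+βΔS = −(1.5 × 10⁻⁴)(+1.3)+(7.8 × 10⁻⁴)(-1.19) = -1.1 × 10⁻³ → UNSTABLE
  192–203 m: −αΔT+βΔS = −(1.5 × 10⁻⁴)(+2.9)+(7.8 × 10⁻⁴)(+1.04) = 3.8 × 10⁻⁴ → stable
  203–209 m: −αΔT+βΔS = −(1.5 × 10⁻⁴)(-4.9)+(7.8 × 10⁻⁴)(-0.11) = 6.5 × 10⁻⁴ → stable
The 177–192 m interval has Δρ < 0: lighter water underlies denser water.

177–192 m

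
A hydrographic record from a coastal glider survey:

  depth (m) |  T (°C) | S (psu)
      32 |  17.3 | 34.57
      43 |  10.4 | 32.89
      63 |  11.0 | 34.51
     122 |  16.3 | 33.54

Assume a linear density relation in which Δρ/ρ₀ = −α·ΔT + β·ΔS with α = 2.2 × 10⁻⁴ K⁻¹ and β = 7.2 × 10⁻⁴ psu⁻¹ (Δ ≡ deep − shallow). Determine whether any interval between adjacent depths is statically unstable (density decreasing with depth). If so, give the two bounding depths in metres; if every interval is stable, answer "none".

63–122 m

Evaluate Δρ/ρ₀ = −αΔT + βΔS across each adjacent pair:
  32–43 m: −αΔT+βΔS = −(2.2 × 10⁻⁴)(-6.9)+(7.2 × 10⁻⁴)(-1.68) = 3.1 × 10⁻⁴ → stable
  43–63 m: −αΔT+βΔS = −(2.2 × 10⁻⁴)(+0.6)+(7.2 × 10⁻⁴)(+1.62) = 1.0 × 10⁻³ → stable
  63–122 m: −αΔT+βΔS = −(2.2 × 10⁻⁴)(+5.3)+(7.2 × 10⁻⁴)(-0.97) = -1.9 × 10⁻³ → UNSTABLE
The 63–122 m interval has Δρ < 0: lighter water underlies denser water.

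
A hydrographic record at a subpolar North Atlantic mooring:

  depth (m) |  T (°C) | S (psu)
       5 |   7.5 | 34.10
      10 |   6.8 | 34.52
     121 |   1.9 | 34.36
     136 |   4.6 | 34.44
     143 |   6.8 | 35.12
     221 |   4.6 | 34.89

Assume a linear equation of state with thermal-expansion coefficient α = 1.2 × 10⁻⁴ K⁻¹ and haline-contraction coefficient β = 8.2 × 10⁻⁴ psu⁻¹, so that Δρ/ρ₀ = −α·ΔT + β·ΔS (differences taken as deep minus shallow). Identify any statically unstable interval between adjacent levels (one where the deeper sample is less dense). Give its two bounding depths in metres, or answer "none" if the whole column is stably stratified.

Evaluate Δρ/ρ₀ = −αΔT + βΔS across each adjacent pair:
  5–10 m: −αΔT+βΔS = −(1.2 × 10⁻⁴)(-0.7)+(8.2 × 10⁻⁴)(+0.42) = 4.3 × 10⁻⁴ → stable
  10–121 m: −αΔT+βΔS = −(1.2 × 10⁻⁴)(-4.9)+(8.2 × 10⁻⁴)(-0.16) = 4.6 × 10⁻⁴ → stable
  121–136 m: −αΔT+βΔS = −(1.2 × 10⁻⁴)(+2.7)+(8.2 × 10⁻⁴)(+0.08) = -2.6 × 10⁻⁴ → UNSTABLE
  136–143 m: −αΔT+βΔS = −(1.2 × 10⁻⁴)(+2.2)+(8.2 × 10⁻⁴)(+0.68) = 2.9 × 10⁻⁴ → stable
  143–221 m: −αΔT+βΔS = −(1.2 × 10⁻⁴)(-2.2)+(8.2 × 10⁻⁴)(-0.23) = 7.5 × 10⁻⁵ → stable
The 121–136 m interval has Δρ < 0: lighter water underlies denser water.

121–136 m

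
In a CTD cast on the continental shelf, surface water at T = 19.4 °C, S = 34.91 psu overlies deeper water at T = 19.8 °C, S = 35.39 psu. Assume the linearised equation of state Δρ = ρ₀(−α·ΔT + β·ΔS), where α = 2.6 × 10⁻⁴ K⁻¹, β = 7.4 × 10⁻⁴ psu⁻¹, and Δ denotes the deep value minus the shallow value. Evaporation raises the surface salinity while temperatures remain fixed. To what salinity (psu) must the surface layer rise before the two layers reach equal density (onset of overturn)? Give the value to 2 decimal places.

35.25 psu

Neutral buoyancy requires −α(T_deep − T_surf) + β(S_deep − S_surf′) = 0.
S_surf′ = S_deep − (α/β)·ΔT = 35.39 − (2.6 × 10⁻⁴/7.4 × 10⁻⁴)·(+0.4) = 35.2495 psu.
Increase required: 35.2495 − 34.91 = 0.3395 psu.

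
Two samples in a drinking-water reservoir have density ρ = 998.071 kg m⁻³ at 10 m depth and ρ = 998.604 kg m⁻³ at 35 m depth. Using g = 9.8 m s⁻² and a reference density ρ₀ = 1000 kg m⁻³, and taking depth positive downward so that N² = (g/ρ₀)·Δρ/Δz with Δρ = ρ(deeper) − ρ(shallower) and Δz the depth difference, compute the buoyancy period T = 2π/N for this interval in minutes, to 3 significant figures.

Δρ = 998.604 − 998.071 = 0.533 kg m⁻³ over Δz = 35 − 10 = 25 m.
N² = (9.8/1000) × (0.533/25) = 2.0894 × 10⁻⁴ s⁻².
N = √(2.0894 × 10⁻⁴) = 0.014455 rad s⁻¹, so T = 2π/N = 434.67 s = 7.2445 min ≈ 7.24 min.

7.24 min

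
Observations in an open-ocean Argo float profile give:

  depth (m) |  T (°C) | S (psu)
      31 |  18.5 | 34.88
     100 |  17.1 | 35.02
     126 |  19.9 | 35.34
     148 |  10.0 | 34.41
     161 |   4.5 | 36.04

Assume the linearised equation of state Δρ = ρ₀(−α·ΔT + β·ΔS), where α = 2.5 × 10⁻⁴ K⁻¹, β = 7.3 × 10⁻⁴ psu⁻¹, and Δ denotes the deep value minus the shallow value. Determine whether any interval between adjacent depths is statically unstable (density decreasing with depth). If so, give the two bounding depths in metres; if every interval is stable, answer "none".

Evaluate Δρ/ρ₀ = −αΔT + βΔS across each adjacent pair:
  31–100 m: −αΔT+βΔS = −(2.5 × 10⁻⁴)(-1.4)+(7.3 × 10⁻⁴)(+0.14) = 4.5 × 10⁻⁴ → stable
  100–126 m: −αΔT+βΔS = −(2.5 × 10⁻⁴)(+2.8)+(7.3 × 10⁻⁴)(+0.32) = -4.7 × 10⁻⁴ → UNSTABLE
  126–148 m: −αΔT+βΔS = −(2.5 × 10⁻⁴)(-9.9)+(7.3 × 10⁻⁴)(-0.93) = 1.8 × 10⁻³ → stable
  148–161 m: −αΔT+βΔS = −(2.5 × 10⁻⁴)(-5.5)+(7.3 × 10⁻⁴)(+1.63) = 2.6 × 10⁻³ → stable
The 100–126 m interval has Δρ < 0: lighter water underlies denser water.

100–126 m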